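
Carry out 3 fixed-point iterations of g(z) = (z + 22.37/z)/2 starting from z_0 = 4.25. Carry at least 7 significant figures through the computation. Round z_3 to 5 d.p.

4.72969

z_1 = g(4.250000) = 4.756765
z_2 = g(4.756765) = 4.729770
z_3 = g(4.729770) = 4.729693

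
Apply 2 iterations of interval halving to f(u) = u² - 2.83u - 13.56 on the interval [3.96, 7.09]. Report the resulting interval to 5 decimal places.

f(3.960000) = -9.085200, f(7.090000) = 16.643400 (opposite signs)
step 1: m = 5.525000, f(m) = 1.329875 > 0 → root in [3.960000, 5.525000]
step 2: m = 4.742500, f(m) = -4.489969 < 0 → root in [4.742500, 5.525000]

[4.74250, 5.52500]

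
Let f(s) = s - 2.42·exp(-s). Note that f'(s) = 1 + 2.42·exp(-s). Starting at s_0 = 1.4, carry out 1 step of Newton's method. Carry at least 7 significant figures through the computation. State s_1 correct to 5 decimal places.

0.89696

s_0 = 1.400000: f = 0.803235, f' = 1.596765 → s_1 = 1.400000 - (0.803235)/(1.596765) = 0.896961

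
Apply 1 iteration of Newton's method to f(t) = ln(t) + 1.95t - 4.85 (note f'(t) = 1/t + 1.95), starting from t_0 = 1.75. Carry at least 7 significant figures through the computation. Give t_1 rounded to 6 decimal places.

t_0 = 1.750000: f = -0.877884, f' = 2.521429 → t_1 = 1.750000 - (-0.877884)/(2.521429) = 2.098169

2.098169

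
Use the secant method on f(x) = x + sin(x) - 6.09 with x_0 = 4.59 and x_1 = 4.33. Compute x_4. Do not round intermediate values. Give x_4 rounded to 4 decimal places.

6.2084

f(x_0) = -2.492520, f(x_1) = -2.687776
x_2 = 4.330000 - (-2.687776)·(4.330000 - 4.590000)/(-2.687776 - (-2.492520)) = 7.909002; f(x_2) = 2.817488
x_3 = 7.909002 - (2.817488)·(7.909002 - 4.330000)/(2.817488 - (-2.687776)) = 6.077337; f(x_3) = -0.217060
x_4 = 6.077337 - (-0.217060)·(6.077337 - 7.909002)/(-0.217060 - (2.817488)) = 6.208355; f(x_4) = 0.043596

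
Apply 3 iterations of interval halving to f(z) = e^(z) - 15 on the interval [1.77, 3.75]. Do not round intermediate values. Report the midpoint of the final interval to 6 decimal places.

f(1.770000) = -9.129147, f(3.750000) = 27.521082 (opposite signs)
step 1: m = 2.760000, f(m) = 0.799843 > 0 → root in [1.770000, 2.760000]
step 2: m = 2.265000, f(m) = -5.368875 < 0 → root in [2.265000, 2.760000]
step 3: m = 2.512500, f(m) = -2.664269 < 0 → root in [2.512500, 2.760000]
Midpoint of [2.512500, 2.760000] = 2.636250

2.636250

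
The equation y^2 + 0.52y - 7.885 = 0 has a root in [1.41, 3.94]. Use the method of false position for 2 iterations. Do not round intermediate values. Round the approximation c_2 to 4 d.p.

2.5048

f(1.410000) = -5.163700, f(3.940000) = 9.687400
step 1: c = 2.289676, f(c) = -1.451751 < 0 → new bracket [2.289676, 3.940000]
step 2: c = 2.504761, f(c) = -0.308698 < 0 → new bracket [2.504761, 3.940000]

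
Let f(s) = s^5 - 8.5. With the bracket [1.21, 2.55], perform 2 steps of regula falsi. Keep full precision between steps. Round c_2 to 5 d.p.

False-position update: c = (a·f(b) − b·f(a))/(f(b) − f(a)); replace the endpoint whose sign matches f(c).
f(1.210000) = -5.906258, f(2.550000) = 99.320391
step 1: c = 1.285213, f(c) = -4.993490 < 0 → new bracket [1.285213, 2.550000]
step 2: c = 1.345758, f(c) = -4.085976 < 0 → new bracket [1.345758, 2.550000]

1.34576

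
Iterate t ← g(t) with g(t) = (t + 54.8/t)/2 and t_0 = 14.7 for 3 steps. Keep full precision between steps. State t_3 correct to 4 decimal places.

t_1 = g(14.700000) = 9.213946
t_2 = g(9.213946) = 7.580726
t_3 = g(7.580726) = 7.404793

7.4048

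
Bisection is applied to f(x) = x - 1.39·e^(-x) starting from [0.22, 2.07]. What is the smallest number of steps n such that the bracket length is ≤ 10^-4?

15

Initial width b − a = 2.07 − 0.22 = 1.850000.
After n steps the width is (b−a)/2^n; need (b−a)/2^n ≤ 10^-4.
So n ≥ log₂(1.850000/10^-4) = log₂(18500.0000) ≈ 14.1752.
Hence n = 15.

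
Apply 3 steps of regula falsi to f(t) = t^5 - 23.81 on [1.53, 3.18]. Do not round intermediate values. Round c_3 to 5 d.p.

f(1.530000) = -15.425886, f(3.180000) = 301.378815
step 1: c = 1.610342, f(c) = -12.980945 < 0 → new bracket [1.610342, 3.180000]
step 2: c = 1.675158, f(c) = -10.618953 < 0 → new bracket [1.675158, 3.180000]
step 3: c = 1.726376, f(c) = -8.475236 < 0 → new bracket [1.726376, 3.180000]

1.72638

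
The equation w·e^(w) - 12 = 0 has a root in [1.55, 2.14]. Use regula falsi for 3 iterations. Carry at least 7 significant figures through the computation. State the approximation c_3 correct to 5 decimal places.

f(1.550000) = -4.697221, f(2.140000) = 6.188797
step 1: c = 1.804580, f(c) = -1.032815 < 0 → new bracket [1.804580, 2.140000]
step 2: c = 1.852551, f(c) = -0.188021 < 0 → new bracket [1.852551, 2.140000]
step 3: c = 1.861026, f(c) = -0.032984 < 0 → new bracket [1.861026, 2.140000]

1.86103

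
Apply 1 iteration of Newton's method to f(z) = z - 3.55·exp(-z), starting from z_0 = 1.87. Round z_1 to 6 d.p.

1.014963

f'(z) = 1 + 3.55·exp(-z)
z_0 = 1.870000: f = 1.322861, f' = 1.547139 → z_1 = 1.870000 - (1.322861)/(1.547139) = 1.014963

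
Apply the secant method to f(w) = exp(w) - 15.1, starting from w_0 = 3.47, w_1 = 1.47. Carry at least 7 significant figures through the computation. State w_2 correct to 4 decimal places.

f(w_0) = 17.036742, f(w_1) = -10.750765
w_2 = 1.470000 - (-10.750765)·(1.470000 - 3.470000)/(-10.750765 - (17.036742)) = 2.243784; f(w_2) = -5.671057

2.2438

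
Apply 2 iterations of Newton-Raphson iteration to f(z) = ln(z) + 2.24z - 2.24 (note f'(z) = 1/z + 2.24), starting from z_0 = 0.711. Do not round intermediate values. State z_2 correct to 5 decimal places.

0.99995

z_0 = 0.711000: f = -0.988443, f' = 3.646470 → z_1 = 0.711000 - (-0.988443)/(3.646470) = 0.982068
z_1 = 0.982068: f = -0.058261, f' = 3.258259 → z_2 = 0.982068 - (-0.058261)/(3.258259) = 0.999949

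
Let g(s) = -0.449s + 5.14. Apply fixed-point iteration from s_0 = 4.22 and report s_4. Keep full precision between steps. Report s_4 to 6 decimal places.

3.574616

s_1 = g(4.220000) = 3.245220
s_2 = g(3.245220) = 3.682896
s_3 = g(3.682896) = 3.486380
s_4 = g(3.486380) = 3.574616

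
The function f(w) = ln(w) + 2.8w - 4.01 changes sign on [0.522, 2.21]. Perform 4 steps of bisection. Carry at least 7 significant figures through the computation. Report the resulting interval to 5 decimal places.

[1.26050, 1.36600]

f(0.522000) = -3.198488, f(2.210000) = 2.970993 (opposite signs)
step 1: m = 1.366000, f(m) = 0.126687 > 0 → root in [0.522000, 1.366000]
step 2: m = 0.944000, f(m) = -1.424429 < 0 → root in [0.944000, 1.366000]
step 3: m = 1.155000, f(m) = -0.631900 < 0 → root in [1.155000, 1.366000]
step 4: m = 1.260500, f(m) = -0.249092 < 0 → root in [1.260500, 1.366000]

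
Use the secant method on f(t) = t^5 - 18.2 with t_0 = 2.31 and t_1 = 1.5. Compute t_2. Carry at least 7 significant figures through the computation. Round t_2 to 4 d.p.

1.6477

f(t_0) = 47.574855, f(t_1) = -10.606250
t_2 = 1.500000 - (-10.606250)·(1.500000 - 2.310000)/(-10.606250 - (47.574855)) = 1.647661; f(t_2) = -6.056639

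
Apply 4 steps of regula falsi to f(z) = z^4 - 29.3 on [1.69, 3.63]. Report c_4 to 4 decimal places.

f(1.690000) = -21.142693, f(3.630000) = 144.330694
step 1: c = 1.937876, f(c) = -15.197256 < 0 → new bracket [1.937876, 3.630000]
step 2: c = 2.099074, f(c) = -9.886179 < 0 → new bracket [2.099074, 3.630000]
step 3: c = 2.197215, f(c) = -5.992790 < 0 → new bracket [2.197215, 3.630000]
step 4: c = 2.254334, f(c) = -3.473035 < 0 → new bracket [2.254334, 3.630000]

2.2543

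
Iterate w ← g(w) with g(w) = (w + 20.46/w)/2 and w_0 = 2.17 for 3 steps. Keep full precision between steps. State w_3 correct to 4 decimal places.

w_1 = g(2.170000) = 5.799286
w_2 = g(5.799286) = 4.663653
w_3 = g(4.663653) = 4.525386

4.5254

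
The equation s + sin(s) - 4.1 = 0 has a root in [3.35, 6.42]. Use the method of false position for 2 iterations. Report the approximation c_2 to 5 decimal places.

4.73590

False-position update: c = (a·f(b) − b·f(a))/(f(b) − f(a)); replace the endpoint whose sign matches f(c).
f(3.350000) = -0.956902, f(6.420000) = 2.456388
step 1: c = 4.210662, f(c) = -0.766091 < 0 → new bracket [4.210662, 6.420000]
step 2: c = 4.735896, f(c) = -0.363828 < 0 → new bracket [4.735896, 6.420000]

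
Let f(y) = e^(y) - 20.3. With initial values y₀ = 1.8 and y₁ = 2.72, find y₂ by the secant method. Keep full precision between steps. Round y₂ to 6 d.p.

f(y_0) = -14.250353, f(y_1) = -5.119678
y_2 = 2.720000 - (-5.119678)·(2.720000 - 1.800000)/(-5.119678 - (-14.250353)) = 3.235855; f(y_2) = 5.128102

3.235855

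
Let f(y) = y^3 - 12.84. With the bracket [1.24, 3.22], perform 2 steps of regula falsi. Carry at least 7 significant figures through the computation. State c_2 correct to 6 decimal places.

2.207447

False-position update: c = (a·f(b) − b·f(a))/(f(b) − f(a)); replace the endpoint whose sign matches f(c).
f(1.240000) = -10.933376, f(3.220000) = 20.546248
step 1: c = 1.927686, f(c) = -5.676775 < 0 → new bracket [1.927686, 3.220000]
step 2: c = 2.207447, f(c) = -2.083510 < 0 → new bracket [2.207447, 3.220000]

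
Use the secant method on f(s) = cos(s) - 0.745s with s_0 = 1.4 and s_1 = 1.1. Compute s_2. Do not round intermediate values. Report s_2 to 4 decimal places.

0.8835

Secant update: s_(k+1) = s_k − f(s_k)·(s_k − s_(k-1))/(f(s_k) − f(s_(k-1))).
f(s_0) = -0.873033, f(s_1) = -0.365904
s_2 = 1.100000 - (-0.365904)·(1.100000 - 1.400000)/(-0.365904 - (-0.873033)) = 0.883544; f(s_2) = -0.023824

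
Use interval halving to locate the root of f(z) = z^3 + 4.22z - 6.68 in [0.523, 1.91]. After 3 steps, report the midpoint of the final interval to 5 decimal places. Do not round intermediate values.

1.12981

f(0.523000) = -4.329884, f(1.910000) = 8.348071 (opposite signs)
step 1: m = 1.216500, f(m) = 0.253895 > 0 → root in [0.523000, 1.216500]
step 2: m = 0.869750, f(m) = -2.351720 < 0 → root in [0.869750, 1.216500]
step 3: m = 1.043125, f(m) = -1.142978 < 0 → root in [1.043125, 1.216500]
Midpoint of [1.043125, 1.216500] = 1.129812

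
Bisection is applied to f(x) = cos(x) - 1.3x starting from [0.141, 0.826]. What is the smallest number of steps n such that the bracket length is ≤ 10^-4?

Initial width b − a = 0.826 − 0.141 = 0.685000.
After n steps the width is (b−a)/2^n; need (b−a)/2^n ≤ 10^-4.
So n ≥ log₂(0.685000/10^-4) = log₂(6850.0000) ≈ 12.7419.
Hence n = 13.

13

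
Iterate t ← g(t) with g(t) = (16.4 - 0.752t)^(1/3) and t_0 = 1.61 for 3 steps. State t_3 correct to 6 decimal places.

t_1 = g(1.610000) = 2.476542
t_2 = g(2.476542) = 2.440608
t_3 = g(2.440608) = 2.442119

2.442119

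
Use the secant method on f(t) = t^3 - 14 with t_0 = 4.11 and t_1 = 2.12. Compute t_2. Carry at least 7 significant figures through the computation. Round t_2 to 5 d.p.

2.26857

f(t_0) = 55.426531, f(t_1) = -4.471872
t_2 = 2.120000 - (-4.471872)·(2.120000 - 4.110000)/(-4.471872 - (55.426531)) = 2.268569; f(t_2) = -2.325030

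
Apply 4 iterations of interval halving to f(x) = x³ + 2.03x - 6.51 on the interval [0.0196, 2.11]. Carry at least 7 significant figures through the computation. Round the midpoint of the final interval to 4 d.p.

f(0.019600) = -6.470204, f(2.110000) = 7.167231 (opposite signs)
step 1: m = 1.064800, f(m) = -3.141187 < 0 → root in [1.064800, 2.110000]
step 2: m = 1.587400, f(m) = 0.712414 > 0 → root in [1.064800, 1.587400]
step 3: m = 1.326100, f(m) = -1.486016 < 0 → root in [1.326100, 1.587400]
step 4: m = 1.456750, f(m) = -0.461398 < 0 → root in [1.456750, 1.587400]
Midpoint of [1.456750, 1.587400] = 1.522075

1.5221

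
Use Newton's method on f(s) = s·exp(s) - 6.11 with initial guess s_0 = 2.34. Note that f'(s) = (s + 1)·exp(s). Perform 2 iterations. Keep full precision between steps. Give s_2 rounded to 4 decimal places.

Newton update: s ← s − f(s)/f'(s).
s_0 = 2.340000: f = 18.182094, f' = 34.673330 → s_1 = 2.340000 - (18.182094)/(34.673330) = 1.815617
s_1 = 1.815617: f = 5.046730, f' = 17.301598 → s_2 = 1.815617 - (5.046730)/(17.301598) = 1.523926

1.5239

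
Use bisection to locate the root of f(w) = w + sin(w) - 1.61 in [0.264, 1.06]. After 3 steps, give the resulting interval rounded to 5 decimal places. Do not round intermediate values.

f(0.264000) = -1.085056, f(1.060000) = 0.322355 (opposite signs)
step 1: m = 0.662000, f(m) = -0.333304 < 0 → root in [0.662000, 1.060000]
step 2: m = 0.861000, f(m) = 0.009495 > 0 → root in [0.662000, 0.861000]
step 3: m = 0.761500, f(m) = -0.158492 < 0 → root in [0.761500, 0.861000]

[0.76150, 0.86100]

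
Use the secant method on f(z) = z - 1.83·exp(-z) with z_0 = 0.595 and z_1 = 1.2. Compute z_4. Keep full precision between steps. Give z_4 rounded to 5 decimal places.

f(z_0) = -0.414359, f(z_1) = 0.648815
z_2 = 1.200000 - (0.648815)·(1.200000 - 0.595000)/(0.648815 - (-0.414359)) = 0.830792; f(z_2) = 0.033453
z_3 = 0.830792 - (0.033453)·(0.830792 - 1.200000)/(0.033453 - (0.648815)) = 0.810720; f(z_3) = -0.002784
z_4 = 0.810720 - (-0.002784)·(0.810720 - 0.830792)/(-0.002784 - (0.033453)) = 0.812262; f(z_4) = 0.000012

0.81226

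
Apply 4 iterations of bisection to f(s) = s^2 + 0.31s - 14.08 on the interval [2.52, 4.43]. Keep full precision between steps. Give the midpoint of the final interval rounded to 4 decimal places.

3.6541

f(2.520000) = -6.948400, f(4.430000) = 6.918200 (opposite signs)
step 1: m = 3.475000, f(m) = -0.927125 < 0 → root in [3.475000, 4.430000]
step 2: m = 3.952500, f(m) = 2.767531 > 0 → root in [3.475000, 3.952500]
step 3: m = 3.713750, f(m) = 0.863202 > 0 → root in [3.475000, 3.713750]
step 4: m = 3.594375, f(m) = -0.046212 < 0 → root in [3.594375, 3.713750]
Midpoint of [3.594375, 3.713750] = 3.654062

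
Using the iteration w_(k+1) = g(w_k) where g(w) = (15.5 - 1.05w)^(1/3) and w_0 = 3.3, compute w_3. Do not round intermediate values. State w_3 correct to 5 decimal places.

w_1 = g(3.300000) = 2.291652
w_2 = g(2.291652) = 2.356974
w_3 = g(2.356974) = 2.352852

2.35285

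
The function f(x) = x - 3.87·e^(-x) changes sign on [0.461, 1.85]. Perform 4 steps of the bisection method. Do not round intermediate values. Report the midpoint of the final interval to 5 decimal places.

1.19891

f(0.461000) = -1.979626, f(1.850000) = 1.241492 (opposite signs)
step 1: m = 1.155500, f(m) = -0.063163 < 0 → root in [1.155500, 1.850000]
step 2: m = 1.502750, f(m) = 0.641608 > 0 → root in [1.155500, 1.502750]
step 3: m = 1.329125, f(m) = 0.304702 > 0 → root in [1.155500, 1.329125]
step 4: m = 1.242312, f(m) = 0.124982 > 0 → root in [1.155500, 1.242312]
Midpoint of [1.155500, 1.242312] = 1.198906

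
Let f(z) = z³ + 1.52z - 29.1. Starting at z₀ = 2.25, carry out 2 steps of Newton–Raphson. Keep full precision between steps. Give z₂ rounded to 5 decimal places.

Newton update: z ← z − f(z)/f'(z).
f'(z) = 3z² + 1.52
z_0 = 2.250000: f = -14.289375, f' = 16.707500 → z_1 = 2.250000 - (-14.289375)/(16.707500) = 3.105267
z_1 = 3.105267: f = 5.563115, f' = 30.448051 → z_2 = 3.105267 - (5.563115)/(30.448051) = 2.922559

2.92256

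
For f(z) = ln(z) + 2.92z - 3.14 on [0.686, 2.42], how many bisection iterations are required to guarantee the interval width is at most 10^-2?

8

Initial width b − a = 2.42 − 0.686 = 1.734000.
After n steps the width is (b−a)/2^n; need (b−a)/2^n ≤ 10^-2.
So n ≥ log₂(1.734000/10^-2) = log₂(173.4000) ≈ 7.4380.
Hence n = 8.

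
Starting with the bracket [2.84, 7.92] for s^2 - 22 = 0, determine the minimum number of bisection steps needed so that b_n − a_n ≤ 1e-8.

Initial width b − a = 7.92 − 2.84 = 5.080000.
After n steps the width is (b−a)/2^n; need (b−a)/2^n ≤ 1e-8.
So n ≥ log₂(5.080000/1e-8) = log₂(508000000.0000) ≈ 28.9203.
Hence n = 29.

29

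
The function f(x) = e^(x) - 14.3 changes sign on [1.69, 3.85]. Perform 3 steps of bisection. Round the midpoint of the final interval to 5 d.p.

2.63500

f(1.690000) = -8.880519, f(3.850000) = 32.693063 (opposite signs)
step 1: m = 2.770000, f(m) = 1.658634 > 0 → root in [1.690000, 2.770000]
step 2: m = 2.230000, f(m) = -5.000134 < 0 → root in [2.230000, 2.770000]
step 3: m = 2.500000, f(m) = -2.117506 < 0 → root in [2.500000, 2.770000]
Midpoint of [2.500000, 2.770000] = 2.635000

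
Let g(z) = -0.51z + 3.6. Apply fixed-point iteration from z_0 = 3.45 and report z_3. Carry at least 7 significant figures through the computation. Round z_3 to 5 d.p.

z_1 = g(3.450000) = 1.840500
z_2 = g(1.840500) = 2.661345
z_3 = g(2.661345) = 2.242714

2.24271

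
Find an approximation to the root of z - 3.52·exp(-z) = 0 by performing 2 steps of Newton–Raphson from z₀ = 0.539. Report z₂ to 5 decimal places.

1.13071

Newton update: z ← z − f(z)/f'(z).
f'(z) = 1 + 3.52·exp(-z)
z_0 = 0.539000: f = -1.514326, f' = 3.053326 → z_1 = 0.539000 - (-1.514326)/(3.053326) = 1.034960
z_1 = 1.034960: f = -0.215488, f' = 2.250447 → z_2 = 1.034960 - (-0.215488)/(2.250447) = 1.130713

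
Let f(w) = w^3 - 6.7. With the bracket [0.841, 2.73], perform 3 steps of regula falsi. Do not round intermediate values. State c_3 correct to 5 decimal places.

f(0.841000) = -6.105177, f(2.730000) = 13.646417
step 1: c = 1.424886, f(c) = -3.807054 < 0 → new bracket [1.424886, 2.730000]
step 2: c = 1.709565, f(c) = -1.703603 < 0 → new bracket [1.709565, 2.730000]
step 3: c = 1.822817, f(c) = -0.643397 < 0 → new bracket [1.822817, 2.730000]

1.82282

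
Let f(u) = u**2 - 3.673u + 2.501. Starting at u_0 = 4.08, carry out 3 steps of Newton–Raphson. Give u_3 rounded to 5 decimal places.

Newton update: u ← u − f(u)/f'(u).
f'(u) = 2u - 3.673
u_0 = 4.080000: f = 4.161560, f' = 4.487000 → u_1 = 4.080000 - (4.161560)/(4.487000) = 3.152530
u_1 = 3.152530: f = 0.860201, f' = 2.632059 → u_2 = 3.152530 - (0.860201)/(2.632059) = 2.825713
u_2 = 2.825713: f = 0.106809, f' = 1.978425 → u_3 = 2.825713 - (0.106809)/(1.978425) = 2.771726

2.77173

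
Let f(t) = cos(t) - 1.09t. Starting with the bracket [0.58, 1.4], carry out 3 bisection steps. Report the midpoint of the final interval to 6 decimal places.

f(0.580000) = 0.204263, f(1.400000) = -1.356033 (opposite signs)
step 1: m = 0.990000, f(m) = -0.530410 < 0 → root in [0.580000, 0.990000]
step 2: m = 0.785000, f(m) = -0.148262 < 0 → root in [0.580000, 0.785000]
step 3: m = 0.682500, f(m) = 0.032073 > 0 → root in [0.682500, 0.785000]
Midpoint of [0.682500, 0.785000] = 0.733750

0.733750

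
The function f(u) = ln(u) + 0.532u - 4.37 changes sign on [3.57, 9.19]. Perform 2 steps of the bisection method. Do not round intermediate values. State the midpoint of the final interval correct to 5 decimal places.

5.67750

f(3.570000) = -1.198194, f(9.190000) = 2.737196 (opposite signs)
step 1: m = 6.380000, f(m) = 0.877328 > 0 → root in [3.570000, 6.380000]
step 2: m = 4.975000, f(m) = -0.118875 < 0 → root in [4.975000, 6.380000]
Midpoint of [4.975000, 6.380000] = 5.677500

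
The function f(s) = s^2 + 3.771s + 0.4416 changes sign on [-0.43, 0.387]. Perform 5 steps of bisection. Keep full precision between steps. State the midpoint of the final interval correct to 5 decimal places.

f(-0.430000) = -0.995030, f(0.387000) = 2.050746 (opposite signs)
step 1: m = -0.021500, f(m) = 0.360986 > 0 → root in [-0.430000, -0.021500]
step 2: m = -0.225750, f(m) = -0.358740 < 0 → root in [-0.225750, -0.021500]
step 3: m = -0.123625, f(m) = -0.009307 < 0 → root in [-0.123625, -0.021500]
step 4: m = -0.072563, f(m) = 0.173232 > 0 → root in [-0.123625, -0.072563]
step 5: m = -0.098094, f(m) = 0.081311 > 0 → root in [-0.123625, -0.098094]
Midpoint of [-0.123625, -0.098094] = -0.110859

-0.11086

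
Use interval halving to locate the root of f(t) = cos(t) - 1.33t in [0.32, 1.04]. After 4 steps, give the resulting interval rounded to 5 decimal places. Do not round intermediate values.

[0.59000, 0.63500]

f(0.320000) = 0.523635, f(1.040000) = -0.876980 (opposite signs)
step 1: m = 0.680000, f(m) = -0.126827 < 0 → root in [0.320000, 0.680000]
step 2: m = 0.500000, f(m) = 0.212583 > 0 → root in [0.500000, 0.680000]
step 3: m = 0.590000, f(m) = 0.046241 > 0 → root in [0.590000, 0.680000]
step 4: m = 0.635000, f(m) = -0.039478 < 0 → root in [0.590000, 0.635000]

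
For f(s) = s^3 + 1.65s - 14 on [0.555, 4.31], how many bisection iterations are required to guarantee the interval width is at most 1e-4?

Initial width b − a = 4.31 − 0.555 = 3.755000.
After n steps the width is (b−a)/2^n; need (b−a)/2^n ≤ 1e-4.
So n ≥ log₂(3.755000/1e-4) = log₂(37550.0000) ≈ 15.1965.
Hence n = 16.

16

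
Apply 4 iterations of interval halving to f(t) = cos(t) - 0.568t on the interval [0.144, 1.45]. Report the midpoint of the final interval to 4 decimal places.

1.0011

f(0.144000) = 0.907858, f(1.450000) = -0.703097 (opposite signs)
step 1: m = 0.797000, f(m) = 0.246160 > 0 → root in [0.797000, 1.450000]
step 2: m = 1.123500, f(m) = -0.205619 < 0 → root in [0.797000, 1.123500]
step 3: m = 0.960250, f(m) = 0.027893 > 0 → root in [0.960250, 1.123500]
step 4: m = 1.041875, f(m) = -0.087183 < 0 → root in [0.960250, 1.041875]
Midpoint of [0.960250, 1.041875] = 1.001062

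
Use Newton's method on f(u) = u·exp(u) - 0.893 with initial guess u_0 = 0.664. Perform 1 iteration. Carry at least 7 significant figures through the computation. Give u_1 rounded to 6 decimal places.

Newton update: u ← u − f(u)/f'(u).
f'(u) = (u + 1)·exp(u)
u_0 = 0.664000: f = 0.396851, f' = 3.232398 → u_1 = 0.664000 - (0.396851)/(3.232398) = 0.541227

0.541227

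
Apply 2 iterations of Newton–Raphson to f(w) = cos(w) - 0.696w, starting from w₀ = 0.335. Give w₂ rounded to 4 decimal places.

0.8999

Newton update: w ← w − f(w)/f'(w).
f'(w) = -sin(w) - 0.696
w_0 = 0.335000: f = 0.711250, f' = -1.024769 → w_1 = 0.335000 - (0.711250)/(-1.024769) = 1.029059
w_1 = 1.029059: f = -0.200600, f' = -1.552814 → w_2 = 1.029059 - (-0.200600)/(-1.552814) = 0.899874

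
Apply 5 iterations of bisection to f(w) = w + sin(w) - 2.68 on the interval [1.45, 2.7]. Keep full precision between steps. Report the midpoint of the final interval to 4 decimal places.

f(1.450000) = -0.237287, f(2.700000) = 0.447380 (opposite signs)
step 1: m = 2.075000, f(m) = 0.270559 > 0 → root in [1.450000, 2.075000]
step 2: m = 1.762500, f(m) = 0.064181 > 0 → root in [1.450000, 1.762500]
step 3: m = 1.606250, f(m) = -0.074378 < 0 → root in [1.606250, 1.762500]
step 4: m = 1.684375, f(m) = -0.002068 < 0 → root in [1.684375, 1.762500]
step 5: m = 1.723438, f(m) = 0.031810 > 0 → root in [1.684375, 1.723438]
Midpoint of [1.684375, 1.723438] = 1.703906

1.7039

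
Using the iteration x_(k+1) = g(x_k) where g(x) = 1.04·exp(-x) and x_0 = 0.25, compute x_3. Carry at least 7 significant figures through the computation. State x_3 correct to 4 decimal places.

x_1 = g(0.250000) = 0.809953
x_2 = g(0.809953) = 0.462674
x_3 = g(0.462674) = 0.654782

0.6548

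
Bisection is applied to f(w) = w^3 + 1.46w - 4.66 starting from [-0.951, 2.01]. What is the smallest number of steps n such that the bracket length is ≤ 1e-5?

19

Initial width b − a = 2.01 − -0.951 = 2.961000.
After n steps the width is (b−a)/2^n; need (b−a)/2^n ≤ 1e-5.
So n ≥ log₂(2.961000/1e-5) = log₂(296100.0000) ≈ 18.1757.
Hence n = 19.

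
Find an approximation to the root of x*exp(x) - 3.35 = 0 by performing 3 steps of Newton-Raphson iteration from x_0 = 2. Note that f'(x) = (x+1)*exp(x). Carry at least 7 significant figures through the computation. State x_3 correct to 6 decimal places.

1.112275

x_0 = 2.000000: f = 11.428112, f' = 22.167168 → x_1 = 2.000000 - (11.428112)/(22.167168) = 1.484458
x_1 = 1.484458: f = 3.200277, f' = 10.962849 → x_2 = 1.484458 - (3.200277)/(10.962849) = 1.192538
x_2 = 1.192538: f = 0.579928, f' = 7.225361 → x_3 = 1.192538 - (0.579928)/(7.225361) = 1.112275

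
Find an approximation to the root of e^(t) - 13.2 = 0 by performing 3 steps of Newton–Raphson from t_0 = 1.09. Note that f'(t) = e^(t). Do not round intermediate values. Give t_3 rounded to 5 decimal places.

Newton update: t ← t − f(t)/f'(t).
t_0 = 1.090000: f = -10.225726, f' = 2.974274 → t_1 = 1.090000 - (-10.225726)/(2.974274) = 4.528058
t_1 = 4.528058: f = 79.378573, f' = 92.578573 → t_2 = 4.528058 - (79.378573)/(92.578573) = 3.670639
t_2 = 3.670639: f = 26.077008, f' = 39.277008 → t_3 = 3.670639 - (26.077008)/(39.277008) = 3.006714

3.00671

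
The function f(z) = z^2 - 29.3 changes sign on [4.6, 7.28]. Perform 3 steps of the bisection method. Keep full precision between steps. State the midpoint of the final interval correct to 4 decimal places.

5.4375

f(4.600000) = -8.140000, f(7.280000) = 23.698400 (opposite signs)
step 1: m = 5.940000, f(m) = 5.983600 > 0 → root in [4.600000, 5.940000]
step 2: m = 5.270000, f(m) = -1.527100 < 0 → root in [5.270000, 5.940000]
step 3: m = 5.605000, f(m) = 2.116025 > 0 → root in [5.270000, 5.605000]
Midpoint of [5.270000, 5.605000] = 5.437500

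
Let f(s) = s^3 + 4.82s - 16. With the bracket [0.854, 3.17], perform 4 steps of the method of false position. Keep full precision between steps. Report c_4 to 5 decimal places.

False-position update: c = (a·f(b) − b·f(a))/(f(b) − f(a)); replace the endpoint whose sign matches f(c).
f(0.854000) = -11.260884, f(3.170000) = 31.134413
step 1: c = 1.469167, f(c) = -5.747484 < 0 → new bracket [1.469167, 3.170000]
step 2: c = 1.734216, f(c) = -2.425410 < 0 → new bracket [1.734216, 3.170000]
step 3: c = 1.837982, f(c) = -0.931893 < 0 → new bracket [1.837982, 3.170000]
step 4: c = 1.876693, f(c) = -0.344677 < 0 → new bracket [1.876693, 3.170000]

1.87669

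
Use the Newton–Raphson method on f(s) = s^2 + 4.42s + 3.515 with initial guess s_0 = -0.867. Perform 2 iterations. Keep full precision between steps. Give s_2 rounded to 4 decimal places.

f'(s) = 2s + 4.42
s_0 = -0.867000: f = 0.434549, f' = 2.686000 → s_1 = -0.867000 - (0.434549)/(2.686000) = -1.028783
s_1 = -1.028783: f = 0.026174, f' = 2.362434 → s_2 = -1.028783 - (0.026174)/(2.362434) = -1.039862

-1.0399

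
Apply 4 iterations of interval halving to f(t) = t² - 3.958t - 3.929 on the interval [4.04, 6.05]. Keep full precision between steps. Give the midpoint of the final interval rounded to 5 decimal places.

4.73094

f(4.040000) = -3.597720, f(6.050000) = 8.727600 (opposite signs)
step 1: m = 5.045000, f(m) = 1.554915 > 0 → root in [4.040000, 5.045000]
step 2: m = 4.542500, f(m) = -1.273909 < 0 → root in [4.542500, 5.045000]
step 3: m = 4.793750, f(m) = 0.077377 > 0 → root in [4.542500, 4.793750]
step 4: m = 4.668125, f(m) = -0.614048 < 0 → root in [4.668125, 4.793750]
Midpoint of [4.668125, 4.793750] = 4.730937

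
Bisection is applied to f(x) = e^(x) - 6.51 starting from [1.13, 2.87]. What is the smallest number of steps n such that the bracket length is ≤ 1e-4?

Initial width b − a = 2.87 − 1.13 = 1.740000.
After n steps the width is (b−a)/2^n; need (b−a)/2^n ≤ 1e-4.
So n ≥ log₂(1.740000/1e-4) = log₂(17400.0000) ≈ 14.0868.
Hence n = 15.

15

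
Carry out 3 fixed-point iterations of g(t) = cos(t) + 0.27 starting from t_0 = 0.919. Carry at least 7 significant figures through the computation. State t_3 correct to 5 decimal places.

0.88394

t_1 = g(0.919000) = 0.876615
t_2 = g(0.876615) = 0.909756
t_3 = g(0.909756) = 0.883938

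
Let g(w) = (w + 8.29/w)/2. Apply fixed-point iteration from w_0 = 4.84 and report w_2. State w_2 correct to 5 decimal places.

w_1 = g(4.840000) = 3.276405
w_2 = g(3.276405) = 2.903309

2.90331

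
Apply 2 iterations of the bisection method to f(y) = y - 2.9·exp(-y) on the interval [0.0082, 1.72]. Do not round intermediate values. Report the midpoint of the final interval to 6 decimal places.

1.078075

f(0.008200) = -2.868117, f(1.720000) = 1.200708 (opposite signs)
step 1: m = 0.864100, f(m) = -0.358049 < 0 → root in [0.864100, 1.720000]
step 2: m = 1.292050, f(m) = 0.495400 > 0 → root in [0.864100, 1.292050]
Midpoint of [0.864100, 1.292050] = 1.078075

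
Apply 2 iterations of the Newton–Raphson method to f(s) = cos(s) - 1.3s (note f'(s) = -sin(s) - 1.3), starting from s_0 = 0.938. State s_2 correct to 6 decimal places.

Newton update: s ← s − f(s)/f'(s).
s_0 = 0.938000: f = -0.627998, f' = -2.106377 → s_1 = 0.938000 - (-0.627998)/(-2.106377) = 0.639859
s_1 = 0.639859: f = -0.029636, f' = -1.897082 → s_2 = 0.639859 - (-0.029636)/(-1.897082) = 0.624237

0.624237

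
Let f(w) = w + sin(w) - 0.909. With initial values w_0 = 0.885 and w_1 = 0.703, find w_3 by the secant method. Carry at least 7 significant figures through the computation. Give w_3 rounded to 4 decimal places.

0.4633

f(w_0) = 0.749915, f(w_1) = 0.440509
w_2 = 0.703000 - (0.440509)·(0.703000 - 0.885000)/(0.440509 - (0.749915)) = 0.443882; f(w_2) = -0.035670
w_3 = 0.443882 - (-0.035670)·(0.443882 - 0.703000)/(-0.035670 - (0.440509)) = 0.463292; f(w_3) = 0.001187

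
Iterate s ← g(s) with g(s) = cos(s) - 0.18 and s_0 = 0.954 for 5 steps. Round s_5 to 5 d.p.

0.60465

s_1 = g(0.954000) = 0.398425
s_2 = g(0.398425) = 0.741673
s_3 = g(0.741673) = 0.557339
s_4 = g(0.557339) = 0.668665
s_5 = g(0.668665) = 0.604650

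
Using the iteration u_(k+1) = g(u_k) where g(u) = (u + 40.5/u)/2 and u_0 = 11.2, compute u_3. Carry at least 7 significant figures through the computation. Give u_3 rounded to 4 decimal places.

u_1 = g(11.200000) = 7.408036
u_2 = g(7.408036) = 6.437536
u_3 = g(6.437536) = 6.364381

6.3644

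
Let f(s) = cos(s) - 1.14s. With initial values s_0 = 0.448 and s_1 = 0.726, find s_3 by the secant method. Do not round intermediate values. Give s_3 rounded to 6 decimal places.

0.681317

f(s_0) = 0.390595, f(s_1) = -0.079804
s_2 = 0.726000 - (-0.079804)·(0.726000 - 0.448000)/(-0.079804 - (0.390595)) = 0.678837; f(s_2) = 0.004430
s_3 = 0.678837 - (0.004430)·(0.678837 - 0.726000)/(0.004430 - (-0.079804)) = 0.681317; f(s_3) = 0.000043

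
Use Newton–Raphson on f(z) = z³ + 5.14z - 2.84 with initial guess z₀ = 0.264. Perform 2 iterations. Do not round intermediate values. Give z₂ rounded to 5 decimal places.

Newton update: z ← z − f(z)/f'(z).
f'(z) = 3z² + 5.14
z_0 = 0.264000: f = -1.464640, f' = 5.349088 → z_1 = 0.264000 - (-1.464640)/(5.349088) = 0.537811
z_1 = 0.537811: f = 0.079907, f' = 6.007723 → z_2 = 0.537811 - (0.079907)/(6.007723) = 0.524511

0.52451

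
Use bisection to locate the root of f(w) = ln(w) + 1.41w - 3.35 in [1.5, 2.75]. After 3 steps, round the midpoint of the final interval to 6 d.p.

f(1.500000) = -0.829535, f(2.750000) = 1.539101 (opposite signs)
step 1: m = 2.125000, f(m) = 0.400022 > 0 → root in [1.500000, 2.125000]
step 2: m = 1.812500, f(m) = -0.199668 < 0 → root in [1.812500, 2.125000]
step 3: m = 1.968750, f(m) = 0.103336 > 0 → root in [1.812500, 1.968750]
Midpoint of [1.812500, 1.968750] = 1.890625

1.890625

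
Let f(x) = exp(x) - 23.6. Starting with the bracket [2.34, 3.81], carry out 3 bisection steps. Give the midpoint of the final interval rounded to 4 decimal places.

3.1669

f(2.340000) = -13.218763, f(3.810000) = 21.550439 (opposite signs)
step 1: m = 3.075000, f(m) = -1.950118 < 0 → root in [3.075000, 3.810000]
step 2: m = 3.442500, f(m) = 7.665023 > 0 → root in [3.075000, 3.442500]
step 3: m = 3.258750, f(m) = 2.416996 > 0 → root in [3.075000, 3.258750]
Midpoint of [3.075000, 3.258750] = 3.166875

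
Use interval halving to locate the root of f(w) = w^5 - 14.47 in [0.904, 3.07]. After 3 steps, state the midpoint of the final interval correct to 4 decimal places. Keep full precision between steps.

1.5809

f(0.904000) = -13.866271, f(3.070000) = 258.234232 (opposite signs)
step 1: m = 1.987000, f(m) = 16.503432 > 0 → root in [0.904000, 1.987000]
step 2: m = 1.445500, f(m) = -8.159112 < 0 → root in [1.445500, 1.987000]
step 3: m = 1.716250, f(m) = 0.420276 > 0 → root in [1.445500, 1.716250]
Midpoint of [1.445500, 1.716250] = 1.580875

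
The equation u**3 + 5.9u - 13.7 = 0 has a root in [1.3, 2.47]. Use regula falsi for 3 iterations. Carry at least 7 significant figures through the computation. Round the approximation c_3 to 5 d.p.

1.60605

f(1.300000) = -3.833000, f(2.470000) = 15.942223
step 1: c = 1.526779, f(c) = -1.132996 < 0 → new bracket [1.526779, 2.470000]
step 2: c = 1.589365, f(c) = -0.307882 < 0 → new bracket [1.589365, 2.470000]
step 3: c = 1.606050, f(c) = -0.081666 < 0 → new bracket [1.606050, 2.470000]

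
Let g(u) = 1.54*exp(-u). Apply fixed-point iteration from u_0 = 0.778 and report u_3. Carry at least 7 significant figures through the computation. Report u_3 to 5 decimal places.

u_1 = g(0.778000) = 0.707359
u_2 = g(0.707359) = 0.759135
u_3 = g(0.759135) = 0.720830

0.72083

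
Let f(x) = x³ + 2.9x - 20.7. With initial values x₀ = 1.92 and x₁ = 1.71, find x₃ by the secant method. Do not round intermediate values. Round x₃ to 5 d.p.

2.35378

f(x_0) = -8.054112, f(x_1) = -10.740789
x_2 = 1.710000 - (-10.740789)·(1.710000 - 1.920000)/(-10.740789 - (-8.054112)) = 2.549537; f(x_2) = 3.266010
x_3 = 2.549537 - (3.266010)·(2.549537 - 1.710000)/(3.266010 - (-10.740789)) = 2.353780; f(x_3) = -0.833442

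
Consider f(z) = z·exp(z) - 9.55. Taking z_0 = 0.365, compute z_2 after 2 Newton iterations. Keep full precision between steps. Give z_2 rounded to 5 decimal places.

4.13369

f'(z) = (z + 1)·exp(z)
z_0 = 0.365000: f = -9.024212, f' = 1.966302 → z_1 = 0.365000 - (-9.024212)/(1.966302) = 4.954434
z_1 = 4.954434: f = 693.000628, f' = 844.353014 → z_2 = 4.954434 - (693.000628)/(844.353014) = 4.133687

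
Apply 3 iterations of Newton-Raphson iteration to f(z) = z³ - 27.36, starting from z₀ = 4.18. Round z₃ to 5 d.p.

f'(z) = 3z²
z_0 = 4.180000: f = 45.674632, f' = 52.417200 → z_1 = 4.180000 - (45.674632)/(52.417200) = 3.308633
z_1 = 3.308633: f = 8.859770, f' = 32.841152 → z_2 = 3.308633 - (8.859770)/(32.841152) = 3.038856
z_2 = 3.038856: f = 0.702766, f' = 27.703942 → z_3 = 3.038856 - (0.702766)/(27.703942) = 3.013489

3.01349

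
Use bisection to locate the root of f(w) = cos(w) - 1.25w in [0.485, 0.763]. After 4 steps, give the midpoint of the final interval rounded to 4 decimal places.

f(0.485000) = 0.278425, f(0.763000) = -0.230984 (opposite signs)
step 1: m = 0.624000, f(m) = 0.031548 > 0 → root in [0.624000, 0.763000]
step 2: m = 0.693500, f(m) = -0.097862 < 0 → root in [0.624000, 0.693500]
step 3: m = 0.658750, f(m) = -0.032679 < 0 → root in [0.624000, 0.658750]
step 4: m = 0.641375, f(m) = -0.000445 < 0 → root in [0.624000, 0.641375]
Midpoint of [0.624000, 0.641375] = 0.632688

0.6327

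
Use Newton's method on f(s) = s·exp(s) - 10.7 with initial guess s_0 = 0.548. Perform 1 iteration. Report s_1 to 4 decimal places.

Newton update: s ← s − f(s)/f'(s).
f'(s) = (s + 1)·exp(s)
s_0 = 0.548000: f = -9.752075, f' = 2.677715 → s_1 = 0.548000 - (-9.752075)/(2.677715) = 4.189939

4.1899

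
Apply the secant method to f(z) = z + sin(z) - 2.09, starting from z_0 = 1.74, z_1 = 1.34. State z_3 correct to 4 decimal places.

f(z_0) = 0.635719, f(z_1) = 0.223485
z_2 = 1.340000 - (0.223485)·(1.340000 - 1.740000)/(0.223485 - (0.635719)) = 1.123148; f(z_2) = -0.065384
z_3 = 1.123148 - (-0.065384)·(1.123148 - 1.340000)/(-0.065384 - (0.223485)) = 1.172232; f(z_3) = 0.003851

1.1722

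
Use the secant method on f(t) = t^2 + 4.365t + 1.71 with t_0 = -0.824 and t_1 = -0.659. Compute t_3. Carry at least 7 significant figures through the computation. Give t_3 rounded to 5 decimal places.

f(t_0) = -1.207784, f(t_1) = -0.732254
t_2 = -0.659000 - (-0.732254)·(-0.659000 - -0.824000)/(-0.732254 - (-1.207784)) = -0.404922; f(t_2) = 0.106479
t_3 = -0.404922 - (0.106479)·(-0.404922 - -0.659000)/(0.106479 - (-0.732254)) = -0.437177; f(t_3) = -0.007155

-0.43718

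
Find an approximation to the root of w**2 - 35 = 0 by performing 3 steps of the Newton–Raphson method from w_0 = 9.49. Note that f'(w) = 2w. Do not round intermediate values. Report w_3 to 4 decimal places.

5.9162

w_0 = 9.490000: f = 55.060100, f' = 18.980000 → w_1 = 9.490000 - (55.060100)/(18.980000) = 6.589046
w_1 = 6.589046: f = 8.415532, f' = 13.178093 → w_2 = 6.589046 - (8.415532)/(13.178093) = 5.950446
w_2 = 5.950446: f = 0.407810, f' = 11.900892 → w_3 = 5.950446 - (0.407810)/(11.900892) = 5.916179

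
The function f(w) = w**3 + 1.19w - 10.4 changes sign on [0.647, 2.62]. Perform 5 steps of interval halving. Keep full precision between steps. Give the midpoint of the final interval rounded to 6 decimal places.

f(0.647000) = -9.359230, f(2.620000) = 10.702528 (opposite signs)
step 1: m = 1.633500, f(m) = -4.097431 < 0 → root in [1.633500, 2.620000]
step 2: m = 2.126750, f(m) = 1.750262 > 0 → root in [1.633500, 2.126750]
step 3: m = 1.880125, f(m) = -1.516654 < 0 → root in [1.880125, 2.126750]
step 4: m = 2.003438, f(m) = 0.025412 > 0 → root in [1.880125, 2.003438]
step 5: m = 1.941781, f(m) = -0.767766 < 0 → root in [1.941781, 2.003438]
Midpoint of [1.941781, 2.003438] = 1.972609

1.972609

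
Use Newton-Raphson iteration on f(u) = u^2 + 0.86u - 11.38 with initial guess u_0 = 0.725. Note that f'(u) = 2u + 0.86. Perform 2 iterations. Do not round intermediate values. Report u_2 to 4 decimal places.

u_0 = 0.725000: f = -10.230875, f' = 2.310000 → u_1 = 0.725000 - (-10.230875)/(2.310000) = 5.153950
u_1 = 5.153950: f = 19.615600, f' = 11.167900 → u_2 = 5.153950 - (19.615600)/(11.167900) = 3.397523

3.3975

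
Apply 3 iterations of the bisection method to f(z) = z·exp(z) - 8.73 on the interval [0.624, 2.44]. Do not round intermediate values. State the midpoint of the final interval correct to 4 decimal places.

f(0.624000) = -7.565380, f(2.440000) = 19.264219 (opposite signs)
step 1: m = 1.532000, f(m) = -1.640789 < 0 → root in [1.532000, 2.440000]
step 2: m = 1.986000, f(m) = 5.740652 > 0 → root in [1.532000, 1.986000]
step 3: m = 1.759000, f(m) = 1.483858 > 0 → root in [1.532000, 1.759000]
Midpoint of [1.532000, 1.759000] = 1.645500

1.6455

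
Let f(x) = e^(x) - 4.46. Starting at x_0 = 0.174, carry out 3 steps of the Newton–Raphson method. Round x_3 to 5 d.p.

f'(x) = e^(x)
x_0 = 0.174000: f = -3.269944, f' = 1.190056 → x_1 = 0.174000 - (-3.269944)/(1.190056) = 2.921724
x_1 = 2.921724: f = 14.113283, f' = 18.573283 → x_2 = 2.921724 - (14.113283)/(18.573283) = 2.161854
x_2 = 2.161854: f = 4.227229, f' = 8.687229 → x_3 = 2.161854 - (4.227229)/(8.687229) = 1.675251

1.67525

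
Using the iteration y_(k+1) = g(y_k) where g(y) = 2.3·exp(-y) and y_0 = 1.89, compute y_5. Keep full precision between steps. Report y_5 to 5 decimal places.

0.53295

y_1 = g(1.890000) = 0.347465
y_2 = g(0.347465) = 1.624896
y_3 = g(1.624896) = 0.452944
y_4 = g(0.452944) = 1.462234
y_5 = g(1.462234) = 0.532952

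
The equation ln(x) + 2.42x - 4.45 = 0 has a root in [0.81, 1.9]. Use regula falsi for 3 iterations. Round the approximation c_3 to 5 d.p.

False-position update: c = (a·f(b) − b·f(a))/(f(b) − f(a)); replace the endpoint whose sign matches f(c).
f(0.810000) = -2.700521, f(1.900000) = 0.789854
step 1: c = 1.653339, f(c) = 0.053876 > 0 → new bracket [0.810000, 1.653339]
step 2: c = 1.636843, f(c) = 0.003929 > 0 → new bracket [0.810000, 1.636843]
step 3: c = 1.635642, f(c) = 0.000288 > 0 → new bracket [0.810000, 1.635642]

1.63564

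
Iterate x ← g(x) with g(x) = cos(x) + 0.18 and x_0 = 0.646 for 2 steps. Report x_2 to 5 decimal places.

x_1 = g(0.646000) = 0.978498
x_2 = g(0.978498) = 0.738269

0.73827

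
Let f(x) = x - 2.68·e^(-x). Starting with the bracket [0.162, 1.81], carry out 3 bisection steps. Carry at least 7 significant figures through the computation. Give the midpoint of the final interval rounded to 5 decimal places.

f(0.162000) = -2.117182, f(1.810000) = 1.371407 (opposite signs)
step 1: m = 0.986000, f(m) = -0.013817 < 0 → root in [0.986000, 1.810000]
step 2: m = 1.398000, f(m) = 0.735797 > 0 → root in [0.986000, 1.398000]
step 3: m = 1.192000, f(m) = 0.378316 > 0 → root in [0.986000, 1.192000]
Midpoint of [0.986000, 1.192000] = 1.089000

1.08900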